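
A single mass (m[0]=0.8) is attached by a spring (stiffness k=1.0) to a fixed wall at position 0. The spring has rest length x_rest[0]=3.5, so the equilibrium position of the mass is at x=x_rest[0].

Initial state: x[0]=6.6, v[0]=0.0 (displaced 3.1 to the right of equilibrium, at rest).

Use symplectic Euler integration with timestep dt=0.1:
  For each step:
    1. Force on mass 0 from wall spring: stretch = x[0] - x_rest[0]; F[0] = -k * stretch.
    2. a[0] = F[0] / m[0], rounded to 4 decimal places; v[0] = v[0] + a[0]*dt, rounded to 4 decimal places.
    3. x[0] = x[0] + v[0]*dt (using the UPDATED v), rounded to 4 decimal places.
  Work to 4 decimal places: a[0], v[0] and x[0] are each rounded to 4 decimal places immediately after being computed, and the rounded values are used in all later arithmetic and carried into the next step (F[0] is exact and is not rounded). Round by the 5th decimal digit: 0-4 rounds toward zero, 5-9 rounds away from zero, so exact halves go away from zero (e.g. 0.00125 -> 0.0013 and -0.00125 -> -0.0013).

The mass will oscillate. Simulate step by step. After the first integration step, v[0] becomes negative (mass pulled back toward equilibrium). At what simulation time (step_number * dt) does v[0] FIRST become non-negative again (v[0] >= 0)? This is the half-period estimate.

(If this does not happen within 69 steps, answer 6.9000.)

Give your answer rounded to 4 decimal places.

Step 0: x=[6.6000] v=[0.0000]
Step 1: x=[6.5613] v=[-0.3875]
Step 2: x=[6.4843] v=[-0.7702]
Step 3: x=[6.3700] v=[-1.1432]
Step 4: x=[6.2198] v=[-1.5020]
Step 5: x=[6.0356] v=[-1.8420]
Step 6: x=[5.8197] v=[-2.1590]
Step 7: x=[5.5748] v=[-2.4490]
Step 8: x=[5.3040] v=[-2.7084]
Step 9: x=[5.0106] v=[-2.9339]
Step 10: x=[4.6983] v=[-3.1227]
Step 11: x=[4.3711] v=[-3.2725]
Step 12: x=[4.0330] v=[-3.3814]
Step 13: x=[3.6882] v=[-3.4480]
Step 14: x=[3.3411] v=[-3.4715]
Step 15: x=[2.9959] v=[-3.4516]
Step 16: x=[2.6570] v=[-3.3886]
Step 17: x=[2.3287] v=[-3.2832]
Step 18: x=[2.0150] v=[-3.1368]
Step 19: x=[1.7199] v=[-2.9512]
Step 20: x=[1.4470] v=[-2.7287]
Step 21: x=[1.1998] v=[-2.4721]
Step 22: x=[0.9813] v=[-2.1846]
Step 23: x=[0.7943] v=[-1.8698]
Step 24: x=[0.6411] v=[-1.5316]
Step 25: x=[0.5237] v=[-1.1742]
Step 26: x=[0.4435] v=[-0.8022]
Step 27: x=[0.4015] v=[-0.4201]
Step 28: x=[0.3982] v=[-0.0328]
Step 29: x=[0.4337] v=[0.3549]
First v>=0 after going negative at step 29, time=2.9000

Answer: 2.9000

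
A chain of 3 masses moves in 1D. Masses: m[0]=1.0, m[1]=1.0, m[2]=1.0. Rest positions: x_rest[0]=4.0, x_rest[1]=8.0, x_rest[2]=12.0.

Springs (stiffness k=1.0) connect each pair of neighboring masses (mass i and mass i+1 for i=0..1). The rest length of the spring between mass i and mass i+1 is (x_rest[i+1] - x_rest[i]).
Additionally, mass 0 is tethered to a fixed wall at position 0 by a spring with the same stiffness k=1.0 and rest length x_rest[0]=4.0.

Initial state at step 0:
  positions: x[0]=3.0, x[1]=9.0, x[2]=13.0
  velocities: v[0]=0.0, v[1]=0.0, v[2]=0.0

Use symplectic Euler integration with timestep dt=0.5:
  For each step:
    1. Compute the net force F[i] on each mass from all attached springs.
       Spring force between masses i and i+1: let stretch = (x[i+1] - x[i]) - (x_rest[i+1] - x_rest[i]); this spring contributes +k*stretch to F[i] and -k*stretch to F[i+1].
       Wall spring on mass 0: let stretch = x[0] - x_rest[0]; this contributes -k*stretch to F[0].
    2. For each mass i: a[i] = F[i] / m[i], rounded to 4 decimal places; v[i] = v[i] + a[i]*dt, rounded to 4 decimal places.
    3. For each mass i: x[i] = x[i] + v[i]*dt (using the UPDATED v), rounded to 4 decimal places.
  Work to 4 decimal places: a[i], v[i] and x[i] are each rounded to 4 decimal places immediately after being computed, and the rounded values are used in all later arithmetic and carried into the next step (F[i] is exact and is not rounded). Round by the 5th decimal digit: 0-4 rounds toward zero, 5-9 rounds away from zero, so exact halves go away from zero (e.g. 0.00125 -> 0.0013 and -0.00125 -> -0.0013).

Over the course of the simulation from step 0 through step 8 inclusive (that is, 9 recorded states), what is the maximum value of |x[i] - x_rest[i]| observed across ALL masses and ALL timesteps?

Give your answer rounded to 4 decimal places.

Step 0: x=[3.0000 9.0000 13.0000] v=[0.0000 0.0000 0.0000]
Step 1: x=[3.7500 8.5000 13.0000] v=[1.5000 -1.0000 0.0000]
Step 2: x=[4.7500 7.9375 12.8750] v=[2.0000 -1.1250 -0.2500]
Step 3: x=[5.3594 7.8125 12.5156] v=[1.2188 -0.2500 -0.7188]
Step 4: x=[5.2422 8.2500 11.9804] v=[-0.2344 0.8750 -1.0704]
Step 5: x=[4.5664 8.8682 11.5126] v=[-1.3516 1.2363 -0.9356]
Step 6: x=[3.8245 9.0720 11.3837] v=[-1.4839 0.4076 -0.2578]
Step 7: x=[3.4383 8.5419 11.6769] v=[-0.7724 -1.0603 0.5864]
Step 8: x=[3.4685 7.5196 12.1864] v=[0.0603 -2.0446 1.0189]
Max displacement = 1.3594

Answer: 1.3594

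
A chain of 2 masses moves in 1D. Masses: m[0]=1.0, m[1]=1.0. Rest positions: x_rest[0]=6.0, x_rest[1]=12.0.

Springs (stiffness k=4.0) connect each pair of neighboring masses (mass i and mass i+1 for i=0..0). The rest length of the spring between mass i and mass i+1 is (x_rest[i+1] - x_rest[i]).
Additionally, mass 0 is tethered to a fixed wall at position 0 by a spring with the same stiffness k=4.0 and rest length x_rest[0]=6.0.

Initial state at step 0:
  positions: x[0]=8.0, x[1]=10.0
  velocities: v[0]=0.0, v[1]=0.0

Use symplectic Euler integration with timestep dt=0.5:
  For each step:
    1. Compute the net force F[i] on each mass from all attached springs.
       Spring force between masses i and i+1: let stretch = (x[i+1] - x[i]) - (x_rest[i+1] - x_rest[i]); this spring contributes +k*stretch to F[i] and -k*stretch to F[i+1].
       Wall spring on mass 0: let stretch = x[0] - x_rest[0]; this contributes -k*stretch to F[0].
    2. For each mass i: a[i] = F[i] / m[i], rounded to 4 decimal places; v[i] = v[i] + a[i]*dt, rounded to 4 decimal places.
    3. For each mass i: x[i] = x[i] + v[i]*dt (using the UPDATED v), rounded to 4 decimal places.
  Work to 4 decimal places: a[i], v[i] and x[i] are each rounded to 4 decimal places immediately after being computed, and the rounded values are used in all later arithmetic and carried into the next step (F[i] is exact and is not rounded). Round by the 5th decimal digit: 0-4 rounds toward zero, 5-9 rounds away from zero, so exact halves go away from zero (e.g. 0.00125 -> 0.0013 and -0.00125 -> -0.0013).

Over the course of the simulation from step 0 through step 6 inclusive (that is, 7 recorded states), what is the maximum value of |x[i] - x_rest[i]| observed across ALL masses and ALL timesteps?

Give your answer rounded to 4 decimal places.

Answer: 4.0000

Derivation:
Step 0: x=[8.0000 10.0000] v=[0.0000 0.0000]
Step 1: x=[2.0000 14.0000] v=[-12.0000 8.0000]
Step 2: x=[6.0000 12.0000] v=[8.0000 -4.0000]
Step 3: x=[10.0000 10.0000] v=[8.0000 -4.0000]
Step 4: x=[4.0000 14.0000] v=[-12.0000 8.0000]
Step 5: x=[4.0000 14.0000] v=[0.0000 0.0000]
Step 6: x=[10.0000 10.0000] v=[12.0000 -8.0000]
Max displacement = 4.0000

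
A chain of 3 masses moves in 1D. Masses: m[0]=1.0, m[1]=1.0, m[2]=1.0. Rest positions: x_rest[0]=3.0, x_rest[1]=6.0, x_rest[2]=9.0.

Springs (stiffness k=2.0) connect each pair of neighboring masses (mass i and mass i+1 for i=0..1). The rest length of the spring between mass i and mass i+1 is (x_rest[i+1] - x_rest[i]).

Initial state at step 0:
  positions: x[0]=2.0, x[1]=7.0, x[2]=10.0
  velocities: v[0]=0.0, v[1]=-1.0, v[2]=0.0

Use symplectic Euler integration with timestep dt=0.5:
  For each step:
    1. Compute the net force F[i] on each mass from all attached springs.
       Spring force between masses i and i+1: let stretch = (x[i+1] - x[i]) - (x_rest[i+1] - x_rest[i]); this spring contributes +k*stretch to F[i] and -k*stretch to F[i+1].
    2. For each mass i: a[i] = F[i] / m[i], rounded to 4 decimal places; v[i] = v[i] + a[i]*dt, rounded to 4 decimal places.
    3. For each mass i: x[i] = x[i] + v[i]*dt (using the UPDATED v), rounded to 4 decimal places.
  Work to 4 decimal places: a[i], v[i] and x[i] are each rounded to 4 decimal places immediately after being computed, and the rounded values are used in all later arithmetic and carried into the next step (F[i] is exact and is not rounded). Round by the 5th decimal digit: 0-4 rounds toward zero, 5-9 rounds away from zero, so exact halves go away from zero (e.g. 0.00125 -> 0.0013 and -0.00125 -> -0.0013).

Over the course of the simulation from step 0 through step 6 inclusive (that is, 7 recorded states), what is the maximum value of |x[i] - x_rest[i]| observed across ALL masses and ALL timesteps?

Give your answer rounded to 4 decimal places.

Answer: 1.9375

Derivation:
Step 0: x=[2.0000 7.0000 10.0000] v=[0.0000 -1.0000 0.0000]
Step 1: x=[3.0000 5.5000 10.0000] v=[2.0000 -3.0000 0.0000]
Step 2: x=[3.7500 5.0000 9.2500] v=[1.5000 -1.0000 -1.5000]
Step 3: x=[3.6250 6.0000 7.8750] v=[-0.2500 2.0000 -2.7500]
Step 4: x=[3.1875 6.7500 7.0625] v=[-0.8750 1.5000 -1.6250]
Step 5: x=[3.0313 5.8750 7.5938] v=[-0.3125 -1.7500 1.0625]
Step 6: x=[2.7969 4.4376 8.7657] v=[-0.4688 -2.8749 2.3437]
Max displacement = 1.9375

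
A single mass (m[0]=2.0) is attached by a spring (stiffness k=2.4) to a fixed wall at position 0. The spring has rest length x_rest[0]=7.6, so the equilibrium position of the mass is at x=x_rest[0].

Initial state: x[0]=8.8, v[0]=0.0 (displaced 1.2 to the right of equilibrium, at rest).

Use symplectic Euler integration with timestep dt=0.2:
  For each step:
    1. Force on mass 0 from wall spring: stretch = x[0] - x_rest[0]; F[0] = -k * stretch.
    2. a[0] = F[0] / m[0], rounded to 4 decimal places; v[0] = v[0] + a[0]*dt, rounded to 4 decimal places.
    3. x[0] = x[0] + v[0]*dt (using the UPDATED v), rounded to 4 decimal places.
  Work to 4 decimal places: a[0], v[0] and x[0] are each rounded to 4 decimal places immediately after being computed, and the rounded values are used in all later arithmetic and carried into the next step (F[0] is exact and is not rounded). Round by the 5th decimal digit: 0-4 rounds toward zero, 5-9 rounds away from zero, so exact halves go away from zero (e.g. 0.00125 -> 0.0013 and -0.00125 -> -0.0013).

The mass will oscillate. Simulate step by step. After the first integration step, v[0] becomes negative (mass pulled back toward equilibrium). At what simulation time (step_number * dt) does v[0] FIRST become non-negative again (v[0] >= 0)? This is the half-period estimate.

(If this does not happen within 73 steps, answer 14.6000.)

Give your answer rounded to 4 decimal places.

Step 0: x=[8.8000] v=[0.0000]
Step 1: x=[8.7424] v=[-0.2880]
Step 2: x=[8.6300] v=[-0.5622]
Step 3: x=[8.4681] v=[-0.8094]
Step 4: x=[8.2646] v=[-1.0177]
Step 5: x=[8.0292] v=[-1.1772]
Step 6: x=[7.7732] v=[-1.2802]
Step 7: x=[7.5088] v=[-1.3218]
Step 8: x=[7.2488] v=[-1.2999]
Step 9: x=[7.0057] v=[-1.2156]
Step 10: x=[6.7911] v=[-1.0730]
Step 11: x=[6.6153] v=[-0.8789]
Step 12: x=[6.4868] v=[-0.6426]
Step 13: x=[6.4117] v=[-0.3754]
Step 14: x=[6.3937] v=[-0.0902]
Step 15: x=[6.4336] v=[0.1993]
First v>=0 after going negative at step 15, time=3.0000

Answer: 3.0000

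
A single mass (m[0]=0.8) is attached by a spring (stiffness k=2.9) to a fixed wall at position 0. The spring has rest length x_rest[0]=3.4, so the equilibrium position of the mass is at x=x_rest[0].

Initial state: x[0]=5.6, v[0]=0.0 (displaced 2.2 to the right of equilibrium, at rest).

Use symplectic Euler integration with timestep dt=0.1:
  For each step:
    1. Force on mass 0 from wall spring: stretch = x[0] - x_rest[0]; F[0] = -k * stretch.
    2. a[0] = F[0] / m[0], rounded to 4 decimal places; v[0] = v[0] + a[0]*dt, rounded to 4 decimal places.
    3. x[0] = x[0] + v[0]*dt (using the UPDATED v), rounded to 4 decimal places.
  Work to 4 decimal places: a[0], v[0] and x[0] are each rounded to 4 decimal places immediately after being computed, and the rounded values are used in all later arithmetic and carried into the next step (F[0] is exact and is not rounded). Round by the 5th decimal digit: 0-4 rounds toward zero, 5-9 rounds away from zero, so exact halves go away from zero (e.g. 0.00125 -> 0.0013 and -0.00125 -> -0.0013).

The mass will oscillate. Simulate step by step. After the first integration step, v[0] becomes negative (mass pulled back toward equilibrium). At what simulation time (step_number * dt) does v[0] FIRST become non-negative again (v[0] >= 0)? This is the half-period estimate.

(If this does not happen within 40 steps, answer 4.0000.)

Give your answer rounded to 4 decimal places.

Answer: 1.7000

Derivation:
Step 0: x=[5.6000] v=[0.0000]
Step 1: x=[5.5203] v=[-0.7975]
Step 2: x=[5.3637] v=[-1.5661]
Step 3: x=[5.1359] v=[-2.2779]
Step 4: x=[4.8452] v=[-2.9072]
Step 5: x=[4.5021] v=[-3.4311]
Step 6: x=[4.1190] v=[-3.8306]
Step 7: x=[3.7099] v=[-4.0912]
Step 8: x=[3.2896] v=[-4.2035]
Step 9: x=[2.8733] v=[-4.1635]
Step 10: x=[2.4760] v=[-3.9726]
Step 11: x=[2.1122] v=[-3.6377]
Step 12: x=[1.7951] v=[-3.1709]
Step 13: x=[1.5362] v=[-2.5891]
Step 14: x=[1.3449] v=[-1.9135]
Step 15: x=[1.2281] v=[-1.1685]
Step 16: x=[1.1900] v=[-0.3812]
Step 17: x=[1.2320] v=[0.4199]
First v>=0 after going negative at step 17, time=1.7000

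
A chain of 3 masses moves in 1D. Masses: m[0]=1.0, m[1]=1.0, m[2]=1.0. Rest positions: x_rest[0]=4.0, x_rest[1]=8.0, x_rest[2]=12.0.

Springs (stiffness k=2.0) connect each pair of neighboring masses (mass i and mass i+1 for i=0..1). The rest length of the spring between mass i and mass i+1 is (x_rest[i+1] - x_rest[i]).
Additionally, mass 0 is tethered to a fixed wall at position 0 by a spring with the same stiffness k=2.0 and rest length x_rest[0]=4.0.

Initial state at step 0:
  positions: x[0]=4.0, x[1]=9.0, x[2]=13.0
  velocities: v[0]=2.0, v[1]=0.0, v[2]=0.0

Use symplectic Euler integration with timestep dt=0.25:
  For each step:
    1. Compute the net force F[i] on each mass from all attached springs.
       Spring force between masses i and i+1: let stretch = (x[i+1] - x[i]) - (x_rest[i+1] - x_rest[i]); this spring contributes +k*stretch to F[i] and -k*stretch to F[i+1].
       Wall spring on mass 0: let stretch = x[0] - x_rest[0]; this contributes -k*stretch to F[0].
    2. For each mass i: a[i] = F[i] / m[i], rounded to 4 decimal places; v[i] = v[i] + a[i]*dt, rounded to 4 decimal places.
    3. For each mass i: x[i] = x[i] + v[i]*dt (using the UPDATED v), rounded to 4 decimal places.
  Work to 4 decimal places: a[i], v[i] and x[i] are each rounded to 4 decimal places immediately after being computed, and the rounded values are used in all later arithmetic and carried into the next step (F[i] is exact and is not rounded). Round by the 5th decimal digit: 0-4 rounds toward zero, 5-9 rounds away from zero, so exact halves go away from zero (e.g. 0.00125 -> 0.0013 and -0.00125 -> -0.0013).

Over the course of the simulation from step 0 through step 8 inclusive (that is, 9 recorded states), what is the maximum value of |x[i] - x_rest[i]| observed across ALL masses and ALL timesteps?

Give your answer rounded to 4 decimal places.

Answer: 1.6338

Derivation:
Step 0: x=[4.0000 9.0000 13.0000] v=[2.0000 0.0000 0.0000]
Step 1: x=[4.6250 8.8750 13.0000] v=[2.5000 -0.5000 0.0000]
Step 2: x=[5.2031 8.7344 12.9844] v=[2.3125 -0.5625 -0.0625]
Step 3: x=[5.5723 8.6836 12.9375] v=[1.4766 -0.2032 -0.1875]
Step 4: x=[5.6338 8.7756 12.8589] v=[0.2461 0.3681 -0.3145]
Step 5: x=[5.3838 8.9853 12.7699] v=[-0.9999 0.8389 -0.3562]
Step 6: x=[4.9110 9.2179 12.7078] v=[-1.8911 0.9305 -0.2485]
Step 7: x=[4.3627 9.3484 12.7095] v=[-2.1932 0.5220 0.0066]
Step 8: x=[3.8923 9.2758 12.7910] v=[-1.8817 -0.2903 0.3261]
Max displacement = 1.6338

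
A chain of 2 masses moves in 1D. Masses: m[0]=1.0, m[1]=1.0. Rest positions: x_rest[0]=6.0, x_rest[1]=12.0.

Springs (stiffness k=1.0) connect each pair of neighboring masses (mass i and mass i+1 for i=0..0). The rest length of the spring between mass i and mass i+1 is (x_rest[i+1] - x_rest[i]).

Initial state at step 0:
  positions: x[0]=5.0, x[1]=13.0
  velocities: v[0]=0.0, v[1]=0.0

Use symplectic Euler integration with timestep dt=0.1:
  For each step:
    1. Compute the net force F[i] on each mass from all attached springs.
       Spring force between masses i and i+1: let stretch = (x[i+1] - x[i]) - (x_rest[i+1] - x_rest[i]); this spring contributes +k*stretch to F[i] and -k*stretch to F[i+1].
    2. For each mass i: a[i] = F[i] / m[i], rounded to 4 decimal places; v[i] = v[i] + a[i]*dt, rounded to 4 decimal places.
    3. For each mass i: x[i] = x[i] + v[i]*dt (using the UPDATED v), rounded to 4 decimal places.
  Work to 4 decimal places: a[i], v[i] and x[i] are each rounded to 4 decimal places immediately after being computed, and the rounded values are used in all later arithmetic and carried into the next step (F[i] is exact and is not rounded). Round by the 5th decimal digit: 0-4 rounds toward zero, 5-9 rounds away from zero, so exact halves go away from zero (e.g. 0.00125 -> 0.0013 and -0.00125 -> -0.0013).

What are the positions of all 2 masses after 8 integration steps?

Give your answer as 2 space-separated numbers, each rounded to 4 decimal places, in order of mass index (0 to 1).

Step 0: x=[5.0000 13.0000] v=[0.0000 0.0000]
Step 1: x=[5.0200 12.9800] v=[0.2000 -0.2000]
Step 2: x=[5.0596 12.9404] v=[0.3960 -0.3960]
Step 3: x=[5.1180 12.8820] v=[0.5841 -0.5841]
Step 4: x=[5.1941 12.8060] v=[0.7605 -0.7605]
Step 5: x=[5.2863 12.7138] v=[0.9217 -0.9217]
Step 6: x=[5.3928 12.6074] v=[1.0645 -1.0645]
Step 7: x=[5.5114 12.4888] v=[1.1860 -1.1860]
Step 8: x=[5.6398 12.3604] v=[1.2837 -1.2837]

Answer: 5.6398 12.3604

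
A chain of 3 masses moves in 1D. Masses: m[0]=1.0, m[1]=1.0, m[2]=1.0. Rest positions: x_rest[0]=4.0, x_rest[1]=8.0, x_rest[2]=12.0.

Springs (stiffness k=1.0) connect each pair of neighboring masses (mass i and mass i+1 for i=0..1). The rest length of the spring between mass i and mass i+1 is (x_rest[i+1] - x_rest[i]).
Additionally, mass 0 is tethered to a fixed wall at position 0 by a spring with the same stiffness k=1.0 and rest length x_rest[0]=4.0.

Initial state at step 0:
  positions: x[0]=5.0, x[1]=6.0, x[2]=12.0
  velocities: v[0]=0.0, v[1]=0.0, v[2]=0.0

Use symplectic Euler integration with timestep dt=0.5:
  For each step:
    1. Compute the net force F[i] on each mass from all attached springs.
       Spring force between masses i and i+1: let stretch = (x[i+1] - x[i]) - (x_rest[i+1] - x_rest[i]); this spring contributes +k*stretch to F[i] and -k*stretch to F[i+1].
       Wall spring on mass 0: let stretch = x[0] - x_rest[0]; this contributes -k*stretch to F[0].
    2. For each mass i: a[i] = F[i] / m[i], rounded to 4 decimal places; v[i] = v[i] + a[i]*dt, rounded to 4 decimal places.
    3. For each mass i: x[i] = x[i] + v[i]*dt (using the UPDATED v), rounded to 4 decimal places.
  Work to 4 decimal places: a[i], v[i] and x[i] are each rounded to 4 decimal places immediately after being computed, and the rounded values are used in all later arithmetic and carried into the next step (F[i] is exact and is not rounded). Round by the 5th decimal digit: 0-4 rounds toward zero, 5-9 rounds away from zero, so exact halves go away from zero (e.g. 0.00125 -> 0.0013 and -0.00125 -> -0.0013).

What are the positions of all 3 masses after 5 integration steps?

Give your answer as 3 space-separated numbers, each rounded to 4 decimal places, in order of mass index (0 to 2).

Answer: 4.4132 7.0948 12.1484

Derivation:
Step 0: x=[5.0000 6.0000 12.0000] v=[0.0000 0.0000 0.0000]
Step 1: x=[4.0000 7.2500 11.5000] v=[-2.0000 2.5000 -1.0000]
Step 2: x=[2.8125 8.7500 10.9375] v=[-2.3750 3.0000 -1.1250]
Step 3: x=[2.4063 9.3125 10.8281] v=[-0.8125 1.1250 -0.2188]
Step 4: x=[3.1251 8.5274 11.3398] v=[1.4375 -1.5703 1.0234]
Step 5: x=[4.4132 7.0948 12.1484] v=[2.5761 -2.8653 1.6172]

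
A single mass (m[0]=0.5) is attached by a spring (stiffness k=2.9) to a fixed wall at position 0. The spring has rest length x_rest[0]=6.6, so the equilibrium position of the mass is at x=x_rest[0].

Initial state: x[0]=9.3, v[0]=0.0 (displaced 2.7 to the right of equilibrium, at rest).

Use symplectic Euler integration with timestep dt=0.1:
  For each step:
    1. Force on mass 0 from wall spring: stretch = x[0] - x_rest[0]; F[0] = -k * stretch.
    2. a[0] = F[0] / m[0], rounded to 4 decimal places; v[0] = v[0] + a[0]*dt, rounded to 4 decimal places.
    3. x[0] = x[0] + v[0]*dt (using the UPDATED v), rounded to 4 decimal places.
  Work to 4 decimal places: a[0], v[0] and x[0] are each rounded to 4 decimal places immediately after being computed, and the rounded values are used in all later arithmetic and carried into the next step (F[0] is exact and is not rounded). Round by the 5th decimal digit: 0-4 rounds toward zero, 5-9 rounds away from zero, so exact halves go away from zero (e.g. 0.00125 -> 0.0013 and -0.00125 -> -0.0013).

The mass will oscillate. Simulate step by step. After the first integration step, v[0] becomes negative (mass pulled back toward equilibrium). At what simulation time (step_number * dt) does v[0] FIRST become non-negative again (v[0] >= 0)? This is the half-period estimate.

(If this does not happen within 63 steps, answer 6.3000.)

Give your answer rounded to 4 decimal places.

Step 0: x=[9.3000] v=[0.0000]
Step 1: x=[9.1434] v=[-1.5660]
Step 2: x=[8.8393] v=[-3.0412]
Step 3: x=[8.4053] v=[-4.3400]
Step 4: x=[7.8666] v=[-5.3871]
Step 5: x=[7.2544] v=[-6.1217]
Step 6: x=[6.6043] v=[-6.5013]
Step 7: x=[5.9539] v=[-6.5038]
Step 8: x=[5.3410] v=[-6.1291]
Step 9: x=[4.8011] v=[-5.3989]
Step 10: x=[4.3656] v=[-4.3555]
Step 11: x=[4.0596] v=[-3.0596]
Step 12: x=[3.9010] v=[-1.5862]
Step 13: x=[3.8989] v=[-0.0208]
Step 14: x=[4.0535] v=[1.5458]
First v>=0 after going negative at step 14, time=1.4000

Answer: 1.4000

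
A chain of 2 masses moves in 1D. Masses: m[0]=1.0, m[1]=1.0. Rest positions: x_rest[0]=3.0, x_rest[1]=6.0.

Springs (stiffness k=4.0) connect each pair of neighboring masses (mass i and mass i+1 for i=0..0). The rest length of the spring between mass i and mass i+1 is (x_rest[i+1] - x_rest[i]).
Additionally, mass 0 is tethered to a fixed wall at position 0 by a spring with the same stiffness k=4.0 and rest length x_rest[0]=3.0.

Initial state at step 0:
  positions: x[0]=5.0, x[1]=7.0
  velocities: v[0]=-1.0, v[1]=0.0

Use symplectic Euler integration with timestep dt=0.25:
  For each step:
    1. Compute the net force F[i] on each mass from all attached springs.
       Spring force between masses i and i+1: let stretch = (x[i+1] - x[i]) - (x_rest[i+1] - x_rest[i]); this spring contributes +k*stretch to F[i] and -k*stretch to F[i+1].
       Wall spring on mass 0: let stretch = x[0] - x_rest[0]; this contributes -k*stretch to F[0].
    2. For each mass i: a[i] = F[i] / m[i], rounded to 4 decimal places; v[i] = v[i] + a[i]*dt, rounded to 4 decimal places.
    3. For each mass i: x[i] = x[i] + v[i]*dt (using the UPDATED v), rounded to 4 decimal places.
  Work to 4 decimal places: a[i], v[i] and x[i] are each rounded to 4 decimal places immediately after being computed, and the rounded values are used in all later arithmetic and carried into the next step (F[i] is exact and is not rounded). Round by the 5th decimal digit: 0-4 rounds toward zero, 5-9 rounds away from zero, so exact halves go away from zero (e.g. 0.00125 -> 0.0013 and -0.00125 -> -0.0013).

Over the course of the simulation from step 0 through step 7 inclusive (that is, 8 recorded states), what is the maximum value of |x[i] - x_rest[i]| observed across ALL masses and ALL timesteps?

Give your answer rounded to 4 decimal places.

Step 0: x=[5.0000 7.0000] v=[-1.0000 0.0000]
Step 1: x=[4.0000 7.2500] v=[-4.0000 1.0000]
Step 2: x=[2.8125 7.4375] v=[-4.7500 0.7500]
Step 3: x=[2.0781 7.2188] v=[-2.9375 -0.8750]
Step 4: x=[2.1094 6.4649] v=[0.1251 -3.0157]
Step 5: x=[2.7022 5.3721] v=[2.3712 -4.3712]
Step 6: x=[3.2869 4.3618] v=[2.3389 -4.0411]
Step 7: x=[3.3186 3.8328] v=[0.1269 -2.1160]
Max displacement = 2.1672

Answer: 2.1672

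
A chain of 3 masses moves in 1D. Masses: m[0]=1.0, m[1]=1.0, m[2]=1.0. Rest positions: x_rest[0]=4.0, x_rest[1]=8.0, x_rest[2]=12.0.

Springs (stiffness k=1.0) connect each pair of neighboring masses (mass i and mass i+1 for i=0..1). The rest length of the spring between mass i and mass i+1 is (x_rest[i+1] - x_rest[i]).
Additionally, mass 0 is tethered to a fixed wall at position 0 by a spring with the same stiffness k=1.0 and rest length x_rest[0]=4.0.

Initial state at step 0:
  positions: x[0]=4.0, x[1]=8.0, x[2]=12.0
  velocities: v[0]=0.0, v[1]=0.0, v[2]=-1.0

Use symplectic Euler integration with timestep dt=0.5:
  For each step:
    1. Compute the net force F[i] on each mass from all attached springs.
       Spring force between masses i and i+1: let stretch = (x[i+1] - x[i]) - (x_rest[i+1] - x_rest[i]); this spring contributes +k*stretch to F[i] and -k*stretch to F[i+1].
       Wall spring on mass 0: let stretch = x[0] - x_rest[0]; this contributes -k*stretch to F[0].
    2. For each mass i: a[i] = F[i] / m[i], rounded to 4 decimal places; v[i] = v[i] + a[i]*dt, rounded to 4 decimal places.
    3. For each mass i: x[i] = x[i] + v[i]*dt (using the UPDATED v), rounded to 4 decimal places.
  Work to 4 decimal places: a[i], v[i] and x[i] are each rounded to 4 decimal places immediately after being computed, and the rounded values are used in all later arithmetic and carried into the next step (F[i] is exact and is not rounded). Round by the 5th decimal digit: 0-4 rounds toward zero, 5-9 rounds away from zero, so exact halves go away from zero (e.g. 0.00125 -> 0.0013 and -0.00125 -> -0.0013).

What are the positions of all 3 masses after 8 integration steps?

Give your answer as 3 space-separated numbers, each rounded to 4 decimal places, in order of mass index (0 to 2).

Answer: 3.0096 7.0241 11.0135

Derivation:
Step 0: x=[4.0000 8.0000 12.0000] v=[0.0000 0.0000 -1.0000]
Step 1: x=[4.0000 8.0000 11.5000] v=[0.0000 0.0000 -1.0000]
Step 2: x=[4.0000 7.8750 11.1250] v=[0.0000 -0.2500 -0.7500]
Step 3: x=[3.9688 7.5938 10.9375] v=[-0.0625 -0.5625 -0.3750]
Step 4: x=[3.8516 7.2422 10.9141] v=[-0.2344 -0.7032 -0.0469]
Step 5: x=[3.6192 6.9609 10.9727] v=[-0.4649 -0.5626 0.1172]
Step 6: x=[3.3174 6.8471 11.0284] v=[-0.6037 -0.2276 0.1113]
Step 7: x=[3.0686 6.8962 11.0388] v=[-0.4976 0.0982 0.0207]
Step 8: x=[3.0096 7.0241 11.0135] v=[-0.1181 0.2557 -0.0506]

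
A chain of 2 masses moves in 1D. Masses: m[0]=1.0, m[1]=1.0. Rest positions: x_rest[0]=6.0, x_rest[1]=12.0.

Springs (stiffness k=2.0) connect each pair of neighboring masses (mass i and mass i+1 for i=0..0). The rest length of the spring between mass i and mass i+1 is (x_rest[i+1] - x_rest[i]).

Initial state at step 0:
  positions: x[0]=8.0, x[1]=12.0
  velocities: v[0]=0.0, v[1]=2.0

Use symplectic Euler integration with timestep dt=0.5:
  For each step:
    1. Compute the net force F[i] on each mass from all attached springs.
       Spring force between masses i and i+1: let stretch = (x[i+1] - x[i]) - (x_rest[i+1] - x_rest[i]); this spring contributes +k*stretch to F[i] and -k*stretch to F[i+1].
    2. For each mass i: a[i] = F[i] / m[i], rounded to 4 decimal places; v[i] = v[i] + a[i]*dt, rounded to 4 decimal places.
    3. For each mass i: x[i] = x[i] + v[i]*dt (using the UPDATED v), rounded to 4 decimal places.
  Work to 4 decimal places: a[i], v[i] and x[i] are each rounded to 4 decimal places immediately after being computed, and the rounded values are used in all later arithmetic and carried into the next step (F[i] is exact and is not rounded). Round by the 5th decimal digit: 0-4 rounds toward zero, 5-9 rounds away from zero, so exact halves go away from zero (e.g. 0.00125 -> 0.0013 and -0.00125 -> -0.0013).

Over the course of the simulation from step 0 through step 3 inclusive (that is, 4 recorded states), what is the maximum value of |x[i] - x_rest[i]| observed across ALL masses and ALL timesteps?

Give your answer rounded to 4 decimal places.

Answer: 3.5000

Derivation:
Step 0: x=[8.0000 12.0000] v=[0.0000 2.0000]
Step 1: x=[7.0000 14.0000] v=[-2.0000 4.0000]
Step 2: x=[6.5000 15.5000] v=[-1.0000 3.0000]
Step 3: x=[7.5000 15.5000] v=[2.0000 0.0000]
Max displacement = 3.5000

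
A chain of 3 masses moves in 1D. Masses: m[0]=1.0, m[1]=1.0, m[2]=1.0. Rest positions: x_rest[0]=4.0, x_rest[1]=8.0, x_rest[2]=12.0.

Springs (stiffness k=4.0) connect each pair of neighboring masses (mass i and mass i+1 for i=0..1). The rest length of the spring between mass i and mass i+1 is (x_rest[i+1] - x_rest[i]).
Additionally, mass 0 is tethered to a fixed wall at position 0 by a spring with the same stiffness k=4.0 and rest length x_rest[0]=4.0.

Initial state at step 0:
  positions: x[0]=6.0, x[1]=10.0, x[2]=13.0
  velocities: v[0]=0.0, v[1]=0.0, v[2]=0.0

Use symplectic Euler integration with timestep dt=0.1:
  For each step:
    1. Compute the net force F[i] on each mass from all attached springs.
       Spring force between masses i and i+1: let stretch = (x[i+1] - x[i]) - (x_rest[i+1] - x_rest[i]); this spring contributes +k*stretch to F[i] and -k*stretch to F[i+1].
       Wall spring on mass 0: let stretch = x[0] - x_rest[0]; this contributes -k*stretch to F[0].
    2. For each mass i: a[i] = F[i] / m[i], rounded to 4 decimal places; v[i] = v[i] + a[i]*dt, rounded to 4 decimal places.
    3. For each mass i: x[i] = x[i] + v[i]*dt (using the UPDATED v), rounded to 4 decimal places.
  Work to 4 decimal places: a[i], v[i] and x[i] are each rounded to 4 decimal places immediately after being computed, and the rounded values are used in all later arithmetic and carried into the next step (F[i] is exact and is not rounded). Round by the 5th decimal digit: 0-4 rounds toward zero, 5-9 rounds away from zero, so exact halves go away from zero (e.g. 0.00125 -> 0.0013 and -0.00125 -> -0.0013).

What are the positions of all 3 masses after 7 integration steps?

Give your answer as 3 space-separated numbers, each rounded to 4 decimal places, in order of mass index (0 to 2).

Answer: 4.3013 9.0682 13.7555

Derivation:
Step 0: x=[6.0000 10.0000 13.0000] v=[0.0000 0.0000 0.0000]
Step 1: x=[5.9200 9.9600 13.0400] v=[-0.8000 -0.4000 0.4000]
Step 2: x=[5.7648 9.8816 13.1168] v=[-1.5520 -0.7840 0.7680]
Step 3: x=[5.5437 9.7679 13.2242] v=[-2.2112 -1.1366 1.0739]
Step 4: x=[5.2698 9.6235 13.3533] v=[-2.7390 -1.4438 1.2914]
Step 5: x=[4.9593 9.4542 13.4933] v=[-3.1054 -1.6934 1.3995]
Step 6: x=[4.6302 9.2666 13.6317] v=[-3.2912 -1.8757 1.3839]
Step 7: x=[4.3013 9.0682 13.7555] v=[-3.2887 -1.9842 1.2379]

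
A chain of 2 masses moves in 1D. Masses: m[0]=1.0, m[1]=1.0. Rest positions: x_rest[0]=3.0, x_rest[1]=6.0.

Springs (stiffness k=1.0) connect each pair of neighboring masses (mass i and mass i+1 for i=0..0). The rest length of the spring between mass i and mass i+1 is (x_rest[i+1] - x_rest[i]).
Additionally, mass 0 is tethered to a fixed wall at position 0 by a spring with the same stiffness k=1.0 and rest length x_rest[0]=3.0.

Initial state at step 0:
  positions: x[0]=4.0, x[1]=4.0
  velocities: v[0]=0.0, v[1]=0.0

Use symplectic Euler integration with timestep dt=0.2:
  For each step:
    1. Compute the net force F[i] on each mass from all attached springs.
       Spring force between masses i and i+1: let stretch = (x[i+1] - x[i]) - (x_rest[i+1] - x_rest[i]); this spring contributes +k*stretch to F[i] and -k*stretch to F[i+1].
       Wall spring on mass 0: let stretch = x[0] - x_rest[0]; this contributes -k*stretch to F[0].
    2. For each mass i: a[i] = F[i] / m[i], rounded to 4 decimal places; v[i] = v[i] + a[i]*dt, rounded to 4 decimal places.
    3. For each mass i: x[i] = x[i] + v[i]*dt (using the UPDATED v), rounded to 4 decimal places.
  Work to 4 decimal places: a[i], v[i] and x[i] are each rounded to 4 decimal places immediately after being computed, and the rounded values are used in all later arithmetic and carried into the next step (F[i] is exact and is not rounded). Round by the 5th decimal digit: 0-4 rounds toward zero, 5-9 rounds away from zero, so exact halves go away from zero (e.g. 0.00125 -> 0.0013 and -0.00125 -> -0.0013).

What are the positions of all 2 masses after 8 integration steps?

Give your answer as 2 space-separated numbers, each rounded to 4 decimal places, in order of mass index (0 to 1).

Answer: 1.1693 6.4442

Derivation:
Step 0: x=[4.0000 4.0000] v=[0.0000 0.0000]
Step 1: x=[3.8400 4.1200] v=[-0.8000 0.6000]
Step 2: x=[3.5376 4.3488] v=[-1.5120 1.1440]
Step 3: x=[3.1261 4.6652] v=[-2.0573 1.5818]
Step 4: x=[2.6512 5.0400] v=[-2.3747 1.8740]
Step 5: x=[2.1658 5.4392] v=[-2.4272 1.9962]
Step 6: x=[1.7247 5.8275] v=[-2.2057 1.9415]
Step 7: x=[1.3787 6.1717] v=[-1.7301 1.7209]
Step 8: x=[1.1693 6.4442] v=[-1.0472 1.3623]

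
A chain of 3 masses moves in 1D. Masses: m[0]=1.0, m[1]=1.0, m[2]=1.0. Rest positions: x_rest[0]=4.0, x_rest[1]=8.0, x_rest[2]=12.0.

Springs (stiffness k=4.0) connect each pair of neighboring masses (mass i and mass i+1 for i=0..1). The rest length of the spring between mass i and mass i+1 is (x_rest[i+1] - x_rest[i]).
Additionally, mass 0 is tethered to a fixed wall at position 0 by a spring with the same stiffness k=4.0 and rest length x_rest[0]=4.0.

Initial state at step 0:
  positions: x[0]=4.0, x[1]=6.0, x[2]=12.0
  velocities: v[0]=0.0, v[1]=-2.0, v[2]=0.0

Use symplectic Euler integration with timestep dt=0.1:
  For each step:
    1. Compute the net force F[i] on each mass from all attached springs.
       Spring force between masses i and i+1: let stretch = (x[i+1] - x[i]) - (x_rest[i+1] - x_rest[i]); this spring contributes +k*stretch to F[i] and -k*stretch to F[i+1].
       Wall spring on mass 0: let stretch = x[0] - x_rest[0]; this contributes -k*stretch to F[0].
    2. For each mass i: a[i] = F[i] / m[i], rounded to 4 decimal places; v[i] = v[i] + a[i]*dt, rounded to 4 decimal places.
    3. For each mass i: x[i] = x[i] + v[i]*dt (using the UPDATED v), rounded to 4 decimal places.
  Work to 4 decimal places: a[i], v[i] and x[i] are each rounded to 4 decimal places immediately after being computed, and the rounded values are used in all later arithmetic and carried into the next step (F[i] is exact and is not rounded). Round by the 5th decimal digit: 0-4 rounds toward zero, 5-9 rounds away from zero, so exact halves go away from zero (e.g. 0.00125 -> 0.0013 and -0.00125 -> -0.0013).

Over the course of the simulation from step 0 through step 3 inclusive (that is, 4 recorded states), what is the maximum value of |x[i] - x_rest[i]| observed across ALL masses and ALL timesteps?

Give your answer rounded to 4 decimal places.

Step 0: x=[4.0000 6.0000 12.0000] v=[0.0000 -2.0000 0.0000]
Step 1: x=[3.9200 5.9600 11.9200] v=[-0.8000 -0.4000 -0.8000]
Step 2: x=[3.7648 6.0768 11.7616] v=[-1.5520 1.1680 -1.5840]
Step 3: x=[3.5515 6.3285 11.5358] v=[-2.1331 2.5171 -2.2579]
Max displacement = 2.0400

Answer: 2.0400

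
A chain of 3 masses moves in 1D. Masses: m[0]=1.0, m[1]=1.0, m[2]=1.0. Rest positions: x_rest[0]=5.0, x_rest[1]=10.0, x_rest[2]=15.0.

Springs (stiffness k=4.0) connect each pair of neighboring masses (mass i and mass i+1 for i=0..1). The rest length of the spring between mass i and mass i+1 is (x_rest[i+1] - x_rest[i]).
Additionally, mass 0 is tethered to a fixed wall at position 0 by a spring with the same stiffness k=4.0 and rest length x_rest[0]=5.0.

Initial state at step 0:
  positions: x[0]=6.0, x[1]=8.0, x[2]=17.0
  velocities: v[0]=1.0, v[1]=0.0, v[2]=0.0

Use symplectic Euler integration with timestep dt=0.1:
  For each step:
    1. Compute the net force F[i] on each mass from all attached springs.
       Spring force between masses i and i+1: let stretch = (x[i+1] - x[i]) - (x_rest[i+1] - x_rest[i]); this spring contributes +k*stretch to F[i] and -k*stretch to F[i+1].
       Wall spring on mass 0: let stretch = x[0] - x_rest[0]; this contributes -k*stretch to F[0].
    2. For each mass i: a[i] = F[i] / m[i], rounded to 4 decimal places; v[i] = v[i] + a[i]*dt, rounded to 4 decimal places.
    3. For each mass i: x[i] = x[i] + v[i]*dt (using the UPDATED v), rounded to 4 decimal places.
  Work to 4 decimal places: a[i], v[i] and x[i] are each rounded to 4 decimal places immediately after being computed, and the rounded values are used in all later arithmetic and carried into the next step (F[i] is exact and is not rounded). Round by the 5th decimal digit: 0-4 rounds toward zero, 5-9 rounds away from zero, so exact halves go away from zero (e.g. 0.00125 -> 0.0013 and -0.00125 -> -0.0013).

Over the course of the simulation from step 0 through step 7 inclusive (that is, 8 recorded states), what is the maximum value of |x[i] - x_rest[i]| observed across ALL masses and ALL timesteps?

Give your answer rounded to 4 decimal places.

Answer: 2.4089

Derivation:
Step 0: x=[6.0000 8.0000 17.0000] v=[1.0000 0.0000 0.0000]
Step 1: x=[5.9400 8.2800 16.8400] v=[-0.6000 2.8000 -1.6000]
Step 2: x=[5.7360 8.8088 16.5376] v=[-2.0400 5.2880 -3.0240]
Step 3: x=[5.4255 9.5238 16.1261] v=[-3.1053 7.1504 -4.1155]
Step 4: x=[5.0619 10.3390 15.6505] v=[-3.6362 8.1520 -4.7564]
Step 5: x=[4.7069 11.1556 15.1624] v=[-3.5501 8.1658 -4.8810]
Step 6: x=[4.4216 11.8745 14.7140] v=[-2.8534 7.1890 -4.4837]
Step 7: x=[4.2575 12.4089 14.3521] v=[-1.6409 5.3436 -3.6195]
Max displacement = 2.4089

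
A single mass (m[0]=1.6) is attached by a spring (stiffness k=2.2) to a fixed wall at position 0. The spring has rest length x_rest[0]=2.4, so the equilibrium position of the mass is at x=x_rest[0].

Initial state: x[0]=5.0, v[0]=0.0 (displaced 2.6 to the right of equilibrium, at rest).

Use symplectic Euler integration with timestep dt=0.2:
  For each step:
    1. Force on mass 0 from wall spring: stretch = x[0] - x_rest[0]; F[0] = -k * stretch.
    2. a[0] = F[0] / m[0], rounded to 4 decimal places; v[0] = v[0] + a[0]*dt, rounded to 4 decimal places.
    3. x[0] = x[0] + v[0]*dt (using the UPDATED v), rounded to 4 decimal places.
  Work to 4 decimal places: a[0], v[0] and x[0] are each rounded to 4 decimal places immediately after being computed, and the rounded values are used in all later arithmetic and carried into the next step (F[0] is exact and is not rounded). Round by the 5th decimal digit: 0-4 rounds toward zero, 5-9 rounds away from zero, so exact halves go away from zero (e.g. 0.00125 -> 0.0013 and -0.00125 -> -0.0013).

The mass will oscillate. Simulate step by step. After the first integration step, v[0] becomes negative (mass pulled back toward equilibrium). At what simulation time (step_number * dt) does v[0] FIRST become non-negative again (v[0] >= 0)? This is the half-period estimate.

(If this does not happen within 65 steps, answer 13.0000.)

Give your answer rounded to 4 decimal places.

Step 0: x=[5.0000] v=[0.0000]
Step 1: x=[4.8570] v=[-0.7150]
Step 2: x=[4.5789] v=[-1.3907]
Step 3: x=[4.1809] v=[-1.9899]
Step 4: x=[3.6850] v=[-2.4796]
Step 5: x=[3.1184] v=[-2.8330]
Step 6: x=[2.5123] v=[-3.0306]
Step 7: x=[1.9000] v=[-3.0615]
Step 8: x=[1.3152] v=[-2.9240]
Step 9: x=[0.7901] v=[-2.6257]
Step 10: x=[0.3535] v=[-2.1830]
Step 11: x=[0.0295] v=[-1.6202]
Step 12: x=[-0.1642] v=[-0.9683]
Step 13: x=[-0.2168] v=[-0.2631]
Step 14: x=[-0.1255] v=[0.4565]
First v>=0 after going negative at step 14, time=2.8000

Answer: 2.8000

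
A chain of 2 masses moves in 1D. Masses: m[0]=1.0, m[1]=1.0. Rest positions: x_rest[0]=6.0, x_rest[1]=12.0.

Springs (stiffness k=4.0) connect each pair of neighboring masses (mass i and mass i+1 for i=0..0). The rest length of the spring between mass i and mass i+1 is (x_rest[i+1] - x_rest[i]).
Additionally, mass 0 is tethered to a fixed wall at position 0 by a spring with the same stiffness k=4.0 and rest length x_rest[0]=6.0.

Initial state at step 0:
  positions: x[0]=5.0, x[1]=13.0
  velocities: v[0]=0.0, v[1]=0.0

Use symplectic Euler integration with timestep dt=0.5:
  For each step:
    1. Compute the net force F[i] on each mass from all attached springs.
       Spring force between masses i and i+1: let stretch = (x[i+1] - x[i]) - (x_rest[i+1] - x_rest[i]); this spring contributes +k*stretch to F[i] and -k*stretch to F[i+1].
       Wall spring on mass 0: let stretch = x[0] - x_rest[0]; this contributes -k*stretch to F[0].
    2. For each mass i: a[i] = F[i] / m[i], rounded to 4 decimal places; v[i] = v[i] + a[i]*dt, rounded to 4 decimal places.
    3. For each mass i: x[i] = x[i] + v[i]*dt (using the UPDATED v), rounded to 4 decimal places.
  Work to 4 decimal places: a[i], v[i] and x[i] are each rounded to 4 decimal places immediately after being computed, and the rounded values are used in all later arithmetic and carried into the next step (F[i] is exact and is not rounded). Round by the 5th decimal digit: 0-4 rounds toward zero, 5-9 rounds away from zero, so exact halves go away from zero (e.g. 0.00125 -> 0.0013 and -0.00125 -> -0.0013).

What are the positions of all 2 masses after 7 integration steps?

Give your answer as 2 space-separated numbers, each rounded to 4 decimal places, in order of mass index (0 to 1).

Answer: 6.0000 12.0000

Derivation:
Step 0: x=[5.0000 13.0000] v=[0.0000 0.0000]
Step 1: x=[8.0000 11.0000] v=[6.0000 -4.0000]
Step 2: x=[6.0000 12.0000] v=[-4.0000 2.0000]
Step 3: x=[4.0000 13.0000] v=[-4.0000 2.0000]
Step 4: x=[7.0000 11.0000] v=[6.0000 -4.0000]
Step 5: x=[7.0000 11.0000] v=[0.0000 0.0000]
Step 6: x=[4.0000 13.0000] v=[-6.0000 4.0000]
Step 7: x=[6.0000 12.0000] v=[4.0000 -2.0000]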